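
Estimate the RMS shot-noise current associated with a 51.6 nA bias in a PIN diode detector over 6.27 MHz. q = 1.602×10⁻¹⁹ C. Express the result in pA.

322 pA

I_n = √(2qI·B)
2qI·B = 2 × 1.602×10⁻¹⁹ × 5.16×10⁻⁸ × 6.27×10⁶ = 1.04×10⁻¹⁹ A²
I_n = √(1.04×10⁻¹⁹) = 3.22×10⁻¹⁰ A = 322 pA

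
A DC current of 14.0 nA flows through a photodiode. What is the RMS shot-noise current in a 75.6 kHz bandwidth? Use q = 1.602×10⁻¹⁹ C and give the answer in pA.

I_n = √(2qI·B)
2qI·B = 2 × 1.602×10⁻¹⁹ × 1.40×10⁻⁸ × 7.56×10⁴ = 3.39×10⁻²² A²
I_n = √(3.39×10⁻²²) = 1.84×10⁻¹¹ A = 18.4 pA

18.4 pA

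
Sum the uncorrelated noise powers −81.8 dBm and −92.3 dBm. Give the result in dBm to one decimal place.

Convert to linear, add, convert back:
P₁ = 6.61×10⁻¹² W, P₂ = 5.89×10⁻¹³ W
P_tot = 7.20×10⁻¹² W → 10 log₁₀(P_tot / 10⁻³) = −81.4 dBm

−81.4 dBm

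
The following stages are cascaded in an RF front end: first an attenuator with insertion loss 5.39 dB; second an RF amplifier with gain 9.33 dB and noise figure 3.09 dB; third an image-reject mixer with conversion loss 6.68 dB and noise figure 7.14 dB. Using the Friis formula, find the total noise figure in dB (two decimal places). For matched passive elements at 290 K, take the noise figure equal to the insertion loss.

Convert to linear (a loss of L dB is a gain of −L dB): F_i = 10^(NF_i/10), G_i = 10^(G_i,dB/10)
  Stage 1: F_1 = 10^(5.39/10) = 3.459, G_1 = 10^(−5.39/10) = 0.2891
  Stage 2: F_2 = 10^(3.09/10) = 2.037, G_2 = 10^(9.33/10) = 8.570
  Stage 3: F_3 = 10^(7.14/10) = 5.176, G_3 = 10^(−6.68/10) = 0.2148
Friis cascade:
  F = 3.459 + (2.037 − 1)/0.2891 + (5.176 − 1)/2.477 = 8.733
NF = 10 log₁₀(8.733) = 9.41 dB

9.41 dB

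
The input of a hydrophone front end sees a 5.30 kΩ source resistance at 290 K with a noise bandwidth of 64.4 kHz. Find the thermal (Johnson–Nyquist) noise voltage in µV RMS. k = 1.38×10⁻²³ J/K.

2.34 µV

V_n = √(4kTRB)
4kTRB = 4 × 1.38×10⁻²³ × 290 × 5.30×10³ × 6.44×10⁴ = 5.46×10⁻¹² V²
V_n = √(5.46×10⁻¹²) = 2.34×10⁻⁶ V = 2.34 µV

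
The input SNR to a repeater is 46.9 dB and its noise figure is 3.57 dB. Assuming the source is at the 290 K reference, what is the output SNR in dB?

By definition F = SNR_in/SNR_out, so in dB: SNR_out = SNR_in − NF
SNR_out = 46.9 − 3.57 = 43.33 dB

43.33 dB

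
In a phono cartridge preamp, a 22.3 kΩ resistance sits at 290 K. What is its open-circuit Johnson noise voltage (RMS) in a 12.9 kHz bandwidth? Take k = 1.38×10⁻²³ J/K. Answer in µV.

V_n = √(4kTRB)
4kTRB = 4 × 1.38×10⁻²³ × 290 × 2.23×10⁴ × 1.29×10⁴ = 4.61×10⁻¹² V²
V_n = √(4.61×10⁻¹²) = 2.15×10⁻⁶ V = 2.15 µV

2.15 µV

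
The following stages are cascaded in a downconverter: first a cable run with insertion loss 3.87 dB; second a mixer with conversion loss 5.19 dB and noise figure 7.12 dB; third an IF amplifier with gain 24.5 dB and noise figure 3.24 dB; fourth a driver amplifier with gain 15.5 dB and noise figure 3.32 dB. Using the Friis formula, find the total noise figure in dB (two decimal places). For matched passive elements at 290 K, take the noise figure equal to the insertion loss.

Convert to linear (a loss of L dB is a gain of −L dB): F_i = 10^(NF_i/10), G_i = 10^(G_i,dB/10)
  Stage 1: F_1 = 10^(3.87/10) = 2.438, G_1 = 10^(−3.87/10) = 0.4102
  Stage 2: F_2 = 10^(7.12/10) = 5.152, G_2 = 10^(−5.19/10) = 0.3027
  Stage 3: F_3 = 10^(3.24/10) = 2.109, G_3 = 10^(24.5/10) = 281.8
  Stage 4: F_4 = 10^(3.32/10) = 2.148, G_4 = 10^(15.5/10) = 35.48
Friis cascade:
  F = 2.438 + (5.152 − 1)/0.4102 + (2.109 − 1)/0.1242 + (2.148 − 1)/34.99 = 21.52
NF = 10 log₁₀(21.52) = 13.33 dB

13.33 dB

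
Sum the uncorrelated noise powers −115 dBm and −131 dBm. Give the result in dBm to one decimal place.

Convert to linear, add, convert back:
P₁ = 3.16×10⁻¹⁵ W, P₂ = 7.94×10⁻¹⁷ W
P_tot = 3.24×10⁻¹⁵ W → 10 log₁₀(P_tot / 10⁻³) = −114.9 dBm

−114.9 dBm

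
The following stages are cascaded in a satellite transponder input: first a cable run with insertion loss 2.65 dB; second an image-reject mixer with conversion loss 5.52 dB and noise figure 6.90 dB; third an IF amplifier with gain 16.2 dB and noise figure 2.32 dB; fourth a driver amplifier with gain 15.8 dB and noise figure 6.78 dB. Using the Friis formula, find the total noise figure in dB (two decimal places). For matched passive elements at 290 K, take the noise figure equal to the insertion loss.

11.54 dB

Convert to linear (a loss of L dB is a gain of −L dB): F_i = 10^(NF_i/10), G_i = 10^(G_i,dB/10)
  Stage 1: F_1 = 10^(2.65/10) = 1.841, G_1 = 10^(−2.65/10) = 0.5433
  Stage 2: F_2 = 10^(6.90/10) = 4.898, G_2 = 10^(−5.52/10) = 0.2805
  Stage 3: F_3 = 10^(2.32/10) = 1.706, G_3 = 10^(16.2/10) = 41.69
  Stage 4: F_4 = 10^(6.78/10) = 4.764, G_4 = 10^(15.8/10) = 38.02
Friis cascade:
  F = 1.841 + (4.898 − 1)/0.5433 + (1.706 − 1)/0.1524 + (4.764 − 1)/6.353 = 14.24
NF = 10 log₁₀(14.24) = 11.54 dB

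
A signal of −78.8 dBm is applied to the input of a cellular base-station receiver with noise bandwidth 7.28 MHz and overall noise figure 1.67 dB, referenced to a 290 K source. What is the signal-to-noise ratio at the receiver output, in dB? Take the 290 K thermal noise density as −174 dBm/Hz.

Noise floor: N = −174 + 10 log₁₀(B) + NF
10 log₁₀(7.28×10⁶) = 68.62 dB
N = −174 + 68.62 + 1.67 = −103.71 dBm
SNR = P_sig − N = −78.8 − (−103.71) = 24.91 dB → 24.9 dB

24.9 dB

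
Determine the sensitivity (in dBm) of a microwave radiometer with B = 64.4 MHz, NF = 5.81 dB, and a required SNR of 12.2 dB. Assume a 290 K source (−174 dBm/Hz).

−77.9 dBm

Sensitivity = −174 + 10 log₁₀(B) + NF + SNR_min
= −174 + 78.09 + 5.81 + 12.2
= −77.90 dBm → −77.9 dBm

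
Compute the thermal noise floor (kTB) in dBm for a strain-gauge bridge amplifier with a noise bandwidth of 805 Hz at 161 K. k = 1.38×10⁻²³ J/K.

−147.5 dBm

P_n = kTB = 1.38×10⁻²³ × 161 × 8.05×10² = 1.79×10⁻¹⁸ W
In dBm: 10 log₁₀(1.79×10⁻¹⁸ / 10⁻³) = −147.5 dBm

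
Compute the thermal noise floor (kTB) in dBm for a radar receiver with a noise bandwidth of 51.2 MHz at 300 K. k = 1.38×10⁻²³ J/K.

P_n = kTB = 1.38×10⁻²³ × 300 × 5.12×10⁷ = 2.12×10⁻¹³ W
In dBm: 10 log₁₀(2.12×10⁻¹³ / 10⁻³) = −96.7 dBm

−96.7 dBm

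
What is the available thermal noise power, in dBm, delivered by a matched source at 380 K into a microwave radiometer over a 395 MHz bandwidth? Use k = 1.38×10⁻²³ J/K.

−86.8 dBm

P_n = kTB = 1.38×10⁻²³ × 380 × 3.95×10⁸ = 2.07×10⁻¹² W
In dBm: 10 log₁₀(2.07×10⁻¹² / 10⁻³) = −86.8 dBm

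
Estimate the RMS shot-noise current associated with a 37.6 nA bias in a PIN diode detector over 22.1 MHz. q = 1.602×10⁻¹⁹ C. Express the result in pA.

516 pA

I_n = √(2qI·B)
2qI·B = 2 × 1.602×10⁻¹⁹ × 3.76×10⁻⁸ × 2.21×10⁷ = 2.66×10⁻¹⁹ A²
I_n = √(2.66×10⁻¹⁹) = 5.16×10⁻¹⁰ A = 516 pA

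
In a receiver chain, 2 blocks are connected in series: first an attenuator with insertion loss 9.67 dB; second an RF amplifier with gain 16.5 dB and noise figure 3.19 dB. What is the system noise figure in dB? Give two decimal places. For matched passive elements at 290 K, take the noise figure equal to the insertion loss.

Convert to linear (a loss of L dB is a gain of −L dB): F_i = 10^(NF_i/10), G_i = 10^(G_i,dB/10)
  Stage 1: F_1 = 10^(9.67/10) = 9.268, G_1 = 10^(−9.67/10) = 0.1079
  Stage 2: F_2 = 10^(3.19/10) = 2.084, G_2 = 10^(16.5/10) = 44.67
Friis cascade:
  F = 9.268 + (2.084 − 1)/0.1079 = 19.32
NF = 10 log₁₀(19.32) = 12.86 dB

12.86 dB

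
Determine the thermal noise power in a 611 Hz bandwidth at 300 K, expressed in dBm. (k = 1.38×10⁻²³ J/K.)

−146.0 dBm

P_n = kTB = 1.38×10⁻²³ × 300 × 6.11×10² = 2.53×10⁻¹⁸ W
In dBm: 10 log₁₀(2.53×10⁻¹⁸ / 10⁻³) = −146.0 dBm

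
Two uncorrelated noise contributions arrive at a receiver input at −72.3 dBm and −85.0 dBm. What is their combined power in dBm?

Convert to linear, add, convert back:
P₁ = 5.89×10⁻¹¹ W, P₂ = 3.16×10⁻¹² W
P_tot = 6.20×10⁻¹¹ W → 10 log₁₀(P_tot / 10⁻³) = −72.1 dBm

−72.1 dBm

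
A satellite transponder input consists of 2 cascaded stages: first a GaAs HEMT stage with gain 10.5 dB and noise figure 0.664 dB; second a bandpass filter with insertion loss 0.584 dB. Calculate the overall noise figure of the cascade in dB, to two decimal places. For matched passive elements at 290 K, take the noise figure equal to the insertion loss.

0.71 dB

Convert to linear (a loss of L dB is a gain of −L dB): F_i = 10^(NF_i/10), G_i = 10^(G_i,dB/10)
  Stage 1: F_1 = 10^(0.664/10) = 1.165, G_1 = 10^(10.5/10) = 11.22
  Stage 2: F_2 = 10^(0.584/10) = 1.144, G_2 = 10^(−0.584/10) = 0.8742
Friis cascade:
  F = 1.165 + (1.144 − 1)/11.22 = 1.178
NF = 10 log₁₀(1.178) = 0.71 dB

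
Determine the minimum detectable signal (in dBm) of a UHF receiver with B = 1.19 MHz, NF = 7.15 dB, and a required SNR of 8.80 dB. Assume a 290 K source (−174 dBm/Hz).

−97.3 dBm

Sensitivity = −174 + 10 log₁₀(B) + NF + SNR_min
= −174 + 60.76 + 7.15 + 8.80
= −97.29 dBm → −97.3 dBm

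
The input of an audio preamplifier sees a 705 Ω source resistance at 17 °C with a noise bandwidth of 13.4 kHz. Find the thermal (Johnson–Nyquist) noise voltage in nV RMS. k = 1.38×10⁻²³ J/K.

389 nV

T = 17 °C + 273.15 = 290.15 K
V_n = √(4kTRB)
4kTRB = 4 × 1.38×10⁻²³ × 290.15 × 7.05×10² × 1.34×10⁴ = 1.51×10⁻¹³ V²
V_n = √(1.51×10⁻¹³) = 3.89×10⁻⁷ V = 389 nV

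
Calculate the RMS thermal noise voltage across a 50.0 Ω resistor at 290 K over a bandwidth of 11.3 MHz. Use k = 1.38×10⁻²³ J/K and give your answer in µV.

3.01 µV

V_n = √(4kTRB)
4kTRB = 4 × 1.38×10⁻²³ × 290 × 5.00×10¹ × 1.13×10⁷ = 9.04×10⁻¹² V²
V_n = √(9.04×10⁻¹²) = 3.01×10⁻⁶ V = 3.01 µV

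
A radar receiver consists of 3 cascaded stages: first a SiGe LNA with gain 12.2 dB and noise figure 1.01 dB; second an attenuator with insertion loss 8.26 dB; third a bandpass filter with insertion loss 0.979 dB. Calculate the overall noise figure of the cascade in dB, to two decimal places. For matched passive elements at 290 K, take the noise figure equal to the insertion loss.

2.32 dB

Convert to linear (a loss of L dB is a gain of −L dB): F_i = 10^(NF_i/10), G_i = 10^(G_i,dB/10)
  Stage 1: F_1 = 10^(1.01/10) = 1.262, G_1 = 10^(12.2/10) = 16.60
  Stage 2: F_2 = 10^(8.26/10) = 6.699, G_2 = 10^(−8.26/10) = 0.1493
  Stage 3: F_3 = 10^(0.979/10) = 1.253, G_3 = 10^(−0.979/10) = 0.7982
Friis cascade:
  F = 1.262 + (6.699 − 1)/16.60 + (1.253 − 1)/2.477 = 1.707
NF = 10 log₁₀(1.707) = 2.32 dB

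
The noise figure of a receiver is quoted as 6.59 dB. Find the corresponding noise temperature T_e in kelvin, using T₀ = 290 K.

F = 10^(6.59/10) = 4.56037
T_e = (F − 1)·T₀ = (4.56037 − 1) × 290 = 1033 K

1033 K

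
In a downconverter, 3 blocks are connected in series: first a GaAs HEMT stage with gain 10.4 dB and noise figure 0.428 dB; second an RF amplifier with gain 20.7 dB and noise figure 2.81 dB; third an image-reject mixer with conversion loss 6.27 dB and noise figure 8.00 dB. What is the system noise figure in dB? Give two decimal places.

0.76 dB

Convert to linear (a loss of L dB is a gain of −L dB): F_i = 10^(NF_i/10), G_i = 10^(G_i,dB/10)
  Stage 1: F_1 = 10^(0.428/10) = 1.104, G_1 = 10^(10.4/10) = 10.96
  Stage 2: F_2 = 10^(2.81/10) = 1.910, G_2 = 10^(20.7/10) = 117.5
  Stage 3: F_3 = 10^(8.00/10) = 6.310, G_3 = 10^(−6.27/10) = 0.2360
Friis cascade:
  F = 1.104 + (1.910 − 1)/10.96 + (6.310 − 1)/1288 = 1.191
NF = 10 log₁₀(1.191) = 0.76 dB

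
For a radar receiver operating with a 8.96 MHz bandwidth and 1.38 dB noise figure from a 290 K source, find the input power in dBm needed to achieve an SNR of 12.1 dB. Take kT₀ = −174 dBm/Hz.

Sensitivity = −174 + 10 log₁₀(B) + NF + SNR_min
= −174 + 69.52 + 1.38 + 12.1
= −91.00 dBm → −91.0 dBm

−91.0 dBm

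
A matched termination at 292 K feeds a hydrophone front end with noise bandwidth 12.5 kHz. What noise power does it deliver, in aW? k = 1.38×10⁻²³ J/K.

50.4 aW

P_n = kTB = 1.38×10⁻²³ × 292 × 1.25×10⁴ = 5.04×10⁻¹⁷ W = 50.4 aW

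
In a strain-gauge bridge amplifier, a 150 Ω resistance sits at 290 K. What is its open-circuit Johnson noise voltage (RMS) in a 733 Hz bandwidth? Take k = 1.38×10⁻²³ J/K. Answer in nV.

V_n = √(4kTRB)
4kTRB = 4 × 1.38×10⁻²³ × 290 × 1.50×10² × 7.33×10² = 1.76×10⁻¹⁵ V²
V_n = √(1.76×10⁻¹⁵) = 4.20×10⁻⁸ V = 42.0 nV

42.0 nV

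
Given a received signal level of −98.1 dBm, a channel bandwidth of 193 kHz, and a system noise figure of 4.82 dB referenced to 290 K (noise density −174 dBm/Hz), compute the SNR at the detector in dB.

18.2 dB

Noise floor: N = −174 + 10 log₁₀(B) + NF
10 log₁₀(1.93×10⁵) = 52.86 dB
N = −174 + 52.86 + 4.82 = −116.32 dBm
SNR = P_sig − N = −98.1 − (−116.32) = 18.22 dB → 18.2 dB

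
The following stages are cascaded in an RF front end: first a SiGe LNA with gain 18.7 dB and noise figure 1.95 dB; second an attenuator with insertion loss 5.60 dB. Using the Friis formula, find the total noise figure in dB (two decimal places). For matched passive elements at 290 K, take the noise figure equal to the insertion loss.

2.05 dB

Convert to linear (a loss of L dB is a gain of −L dB): F_i = 10^(NF_i/10), G_i = 10^(G_i,dB/10)
  Stage 1: F_1 = 10^(1.95/10) = 1.567, G_1 = 10^(18.7/10) = 74.13
  Stage 2: F_2 = 10^(5.60/10) = 3.631, G_2 = 10^(−5.60/10) = 0.2754
Friis cascade:
  F = 1.567 + (3.631 − 1)/74.13 = 1.602
NF = 10 log₁₀(1.602) = 2.05 dB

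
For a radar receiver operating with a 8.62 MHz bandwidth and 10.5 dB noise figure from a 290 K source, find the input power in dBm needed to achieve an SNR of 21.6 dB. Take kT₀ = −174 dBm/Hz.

−72.5 dBm

Sensitivity = −174 + 10 log₁₀(B) + NF + SNR_min
= −174 + 69.36 + 10.5 + 21.6
= −72.54 dBm → −72.5 dBm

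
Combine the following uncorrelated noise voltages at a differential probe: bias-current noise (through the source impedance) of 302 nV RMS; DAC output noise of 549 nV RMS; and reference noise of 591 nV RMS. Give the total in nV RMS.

Uncorrelated sources add in power (mean-square): V_tot = √(ΣV_i²)
V_tot = √[(3.02×10⁻⁷)² + (5.49×10⁻⁷)² + (5.91×10⁻⁷)²] = 8.61×10⁻⁷ V = 861 nV

861 nV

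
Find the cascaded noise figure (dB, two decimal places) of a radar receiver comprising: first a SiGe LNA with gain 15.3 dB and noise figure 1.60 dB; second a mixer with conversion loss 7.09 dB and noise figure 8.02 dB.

2.05 dB

Convert to linear (a loss of L dB is a gain of −L dB): F_i = 10^(NF_i/10), G_i = 10^(G_i,dB/10)
  Stage 1: F_1 = 10^(1.60/10) = 1.445, G_1 = 10^(15.3/10) = 33.88
  Stage 2: F_2 = 10^(8.02/10) = 6.339, G_2 = 10^(−7.09/10) = 0.1954
Friis cascade:
  F = 1.445 + (6.339 − 1)/33.88 = 1.603
NF = 10 log₁₀(1.603) = 2.05 dB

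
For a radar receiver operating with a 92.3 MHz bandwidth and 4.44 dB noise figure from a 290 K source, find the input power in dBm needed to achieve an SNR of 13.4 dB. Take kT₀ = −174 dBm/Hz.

−76.5 dBm

Sensitivity = −174 + 10 log₁₀(B) + NF + SNR_min
= −174 + 79.65 + 4.44 + 13.4
= −76.51 dBm → −76.5 dBm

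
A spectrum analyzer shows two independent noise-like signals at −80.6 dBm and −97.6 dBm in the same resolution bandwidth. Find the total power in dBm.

Convert to linear, add, convert back:
P₁ = 8.71×10⁻¹² W, P₂ = 1.74×10⁻¹³ W
P_tot = 8.88×10⁻¹² W → 10 log₁₀(P_tot / 10⁻³) = −80.5 dBm

−80.5 dBm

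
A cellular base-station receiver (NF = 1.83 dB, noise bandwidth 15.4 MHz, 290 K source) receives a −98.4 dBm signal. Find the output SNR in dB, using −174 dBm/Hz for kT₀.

Noise floor: N = −174 + 10 log₁₀(B) + NF
10 log₁₀(1.54×10⁷) = 71.88 dB
N = −174 + 71.88 + 1.83 = −100.29 dBm
SNR = P_sig − N = −98.4 − (−100.29) = 1.89 dB → 1.9 dB

1.9 dB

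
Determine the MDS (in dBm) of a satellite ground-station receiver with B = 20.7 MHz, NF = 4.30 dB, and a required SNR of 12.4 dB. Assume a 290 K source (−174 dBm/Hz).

−84.1 dBm

Sensitivity = −174 + 10 log₁₀(B) + NF + SNR_min
= −174 + 73.16 + 4.30 + 12.4
= −84.14 dBm → −84.1 dBm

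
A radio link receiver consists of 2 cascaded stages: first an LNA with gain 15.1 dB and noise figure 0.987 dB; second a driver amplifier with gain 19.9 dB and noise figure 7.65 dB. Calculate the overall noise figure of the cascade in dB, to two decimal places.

1.47 dB

Convert to linear (a loss of L dB is a gain of −L dB): F_i = 10^(NF_i/10), G_i = 10^(G_i,dB/10)
  Stage 1: F_1 = 10^(0.987/10) = 1.255, G_1 = 10^(15.1/10) = 32.36
  Stage 2: F_2 = 10^(7.65/10) = 5.821, G_2 = 10^(19.9/10) = 97.72
Friis cascade:
  F = 1.255 + (5.821 − 1)/32.36 = 1.404
NF = 10 log₁₀(1.404) = 1.47 dB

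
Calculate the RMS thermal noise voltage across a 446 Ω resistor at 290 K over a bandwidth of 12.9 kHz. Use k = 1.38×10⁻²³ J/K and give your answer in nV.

V_n = √(4kTRB)
4kTRB = 4 × 1.38×10⁻²³ × 290 × 4.46×10² × 1.29×10⁴ = 9.21×10⁻¹⁴ V²
V_n = √(9.21×10⁻¹⁴) = 3.03×10⁻⁷ V = 303 nV

303 nV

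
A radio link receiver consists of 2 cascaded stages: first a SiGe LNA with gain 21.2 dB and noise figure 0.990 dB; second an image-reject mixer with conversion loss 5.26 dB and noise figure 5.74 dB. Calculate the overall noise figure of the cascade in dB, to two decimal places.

Convert to linear (a loss of L dB is a gain of −L dB): F_i = 10^(NF_i/10), G_i = 10^(G_i,dB/10)
  Stage 1: F_1 = 10^(0.990/10) = 1.256, G_1 = 10^(21.2/10) = 131.8
  Stage 2: F_2 = 10^(5.74/10) = 3.750, G_2 = 10^(−5.26/10) = 0.2979
Friis cascade:
  F = 1.256 + (3.750 − 1)/131.8 = 1.277
NF = 10 log₁₀(1.277) = 1.06 dB

1.06 dB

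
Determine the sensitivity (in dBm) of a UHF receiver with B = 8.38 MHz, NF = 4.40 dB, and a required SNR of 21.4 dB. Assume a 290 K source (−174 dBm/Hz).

Sensitivity = −174 + 10 log₁₀(B) + NF + SNR_min
= −174 + 69.23 + 4.40 + 21.4
= −78.97 dBm → −79.0 dBm

−79.0 dBm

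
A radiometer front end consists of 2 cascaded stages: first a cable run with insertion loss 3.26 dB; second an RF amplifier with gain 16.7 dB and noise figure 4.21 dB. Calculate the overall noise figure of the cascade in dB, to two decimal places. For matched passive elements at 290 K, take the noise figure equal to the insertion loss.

Convert to linear (a loss of L dB is a gain of −L dB): F_i = 10^(NF_i/10), G_i = 10^(G_i,dB/10)
  Stage 1: F_1 = 10^(3.26/10) = 2.118, G_1 = 10^(−3.26/10) = 0.4721
  Stage 2: F_2 = 10^(4.21/10) = 2.636, G_2 = 10^(16.7/10) = 46.77
Friis cascade:
  F = 2.118 + (2.636 − 1)/0.4721 = 5.585
NF = 10 log₁₀(5.585) = 7.47 dB

7.47 dB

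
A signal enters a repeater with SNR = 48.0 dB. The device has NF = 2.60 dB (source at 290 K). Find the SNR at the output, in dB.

45.40 dB

By definition F = SNR_in/SNR_out, so in dB: SNR_out = SNR_in − NF
SNR_out = 48.0 − 2.60 = 45.40 dB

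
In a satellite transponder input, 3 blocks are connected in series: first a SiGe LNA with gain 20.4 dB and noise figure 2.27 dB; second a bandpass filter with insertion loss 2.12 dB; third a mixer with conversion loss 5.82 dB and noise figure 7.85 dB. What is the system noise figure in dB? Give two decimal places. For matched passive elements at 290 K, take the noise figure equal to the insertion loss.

Convert to linear (a loss of L dB is a gain of −L dB): F_i = 10^(NF_i/10), G_i = 10^(G_i,dB/10)
  Stage 1: F_1 = 10^(2.27/10) = 1.687, G_1 = 10^(20.4/10) = 109.6
  Stage 2: F_2 = 10^(2.12/10) = 1.629, G_2 = 10^(−2.12/10) = 0.6138
  Stage 3: F_3 = 10^(7.85/10) = 6.095, G_3 = 10^(−5.82/10) = 0.2618
Friis cascade:
  F = 1.687 + (1.629 − 1)/109.6 + (6.095 − 1)/67.30 = 1.768
NF = 10 log₁₀(1.768) = 2.47 dB

2.47 dB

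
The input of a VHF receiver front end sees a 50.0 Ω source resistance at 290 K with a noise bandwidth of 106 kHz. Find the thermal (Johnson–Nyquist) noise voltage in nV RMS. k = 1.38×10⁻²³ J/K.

V_n = √(4kTRB)
4kTRB = 4 × 1.38×10⁻²³ × 290 × 5.00×10¹ × 1.06×10⁵ = 8.48×10⁻¹⁴ V²
V_n = √(8.48×10⁻¹⁴) = 2.91×10⁻⁷ V = 291 nV

291 nV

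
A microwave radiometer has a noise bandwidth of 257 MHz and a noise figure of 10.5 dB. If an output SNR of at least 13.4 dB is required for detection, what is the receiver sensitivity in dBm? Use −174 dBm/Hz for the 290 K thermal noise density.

−66.0 dBm

Sensitivity = −174 + 10 log₁₀(B) + NF + SNR_min
= −174 + 84.1 + 10.5 + 13.4
= −66.0 dBm → −66.0 dBm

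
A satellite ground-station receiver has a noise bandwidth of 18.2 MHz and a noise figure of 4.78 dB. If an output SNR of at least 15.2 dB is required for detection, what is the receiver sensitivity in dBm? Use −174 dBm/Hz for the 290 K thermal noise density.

Sensitivity = −174 + 10 log₁₀(B) + NF + SNR_min
= −174 + 72.6 + 4.78 + 15.2
= −81.42 dBm → −81.4 dBm

−81.4 dBm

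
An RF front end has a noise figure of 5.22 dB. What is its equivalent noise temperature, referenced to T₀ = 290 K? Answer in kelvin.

675 K

F = 10^(5.22/10) = 3.3266
T_e = (F − 1)·T₀ = (3.3266 − 1) × 290 = 675 K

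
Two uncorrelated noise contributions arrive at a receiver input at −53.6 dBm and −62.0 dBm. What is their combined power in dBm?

Convert to linear, add, convert back:
P₁ = 4.37×10⁻⁹ W, P₂ = 6.31×10⁻¹⁰ W
P_tot = 5.00×10⁻⁹ W → 10 log₁₀(P_tot / 10⁻³) = −53.0 dBm

−53.0 dBm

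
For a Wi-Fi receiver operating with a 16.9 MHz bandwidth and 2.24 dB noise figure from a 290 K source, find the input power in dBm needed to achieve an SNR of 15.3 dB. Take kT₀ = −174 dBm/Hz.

Sensitivity = −174 + 10 log₁₀(B) + NF + SNR_min
= −174 + 72.28 + 2.24 + 15.3
= −84.18 dBm → −84.2 dBm

−84.2 dBm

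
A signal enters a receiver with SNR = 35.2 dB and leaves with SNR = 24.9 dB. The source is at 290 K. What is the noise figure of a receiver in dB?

10.3 dB

NF (dB) = SNR_in(dB) − SNR_out(dB) when the source is at T₀
NF = 35.2 − 24.9 = 10.3 dB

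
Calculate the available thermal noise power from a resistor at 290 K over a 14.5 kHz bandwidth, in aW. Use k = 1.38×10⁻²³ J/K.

P_n = kTB = 1.38×10⁻²³ × 290 × 1.45×10⁴ = 5.80×10⁻¹⁷ W = 58.0 aW

58.0 aW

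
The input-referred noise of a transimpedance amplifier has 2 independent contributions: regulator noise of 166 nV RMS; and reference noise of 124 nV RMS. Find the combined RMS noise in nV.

Uncorrelated sources add in power (mean-square): V_tot = √(ΣV_i²)
V_tot = √[(1.66×10⁻⁷)² + (1.24×10⁻⁷)²] = 2.07×10⁻⁷ V = 207 nV

207 nV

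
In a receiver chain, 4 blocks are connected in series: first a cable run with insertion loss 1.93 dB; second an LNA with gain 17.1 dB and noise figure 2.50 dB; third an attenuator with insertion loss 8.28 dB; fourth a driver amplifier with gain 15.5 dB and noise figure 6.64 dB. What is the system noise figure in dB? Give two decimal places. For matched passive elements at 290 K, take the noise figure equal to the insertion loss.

5.67 dB

Convert to linear (a loss of L dB is a gain of −L dB): F_i = 10^(NF_i/10), G_i = 10^(G_i,dB/10)
  Stage 1: F_1 = 10^(1.93/10) = 1.560, G_1 = 10^(−1.93/10) = 0.6412
  Stage 2: F_2 = 10^(2.50/10) = 1.778, G_2 = 10^(17.1/10) = 51.29
  Stage 3: F_3 = 10^(8.28/10) = 6.730, G_3 = 10^(−8.28/10) = 0.1486
  Stage 4: F_4 = 10^(6.64/10) = 4.613, G_4 = 10^(15.5/10) = 35.48
Friis cascade:
  F = 1.560 + (1.778 − 1)/0.6412 + (6.730 − 1)/32.89 + (4.613 − 1)/4.887 = 3.687
NF = 10 log₁₀(3.687) = 5.67 dB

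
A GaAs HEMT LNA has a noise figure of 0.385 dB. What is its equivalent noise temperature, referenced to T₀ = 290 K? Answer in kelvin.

26.9 K

F = 10^(0.385/10) = 1.0927
T_e = (F − 1)·T₀ = (1.0927 − 1) × 290 = 26.9 K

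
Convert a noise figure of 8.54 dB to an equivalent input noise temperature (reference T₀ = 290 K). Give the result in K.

1782 K

F = 10^(8.54/10) = 7.14496
T_e = (F − 1)·T₀ = (7.14496 − 1) × 290 = 1782 K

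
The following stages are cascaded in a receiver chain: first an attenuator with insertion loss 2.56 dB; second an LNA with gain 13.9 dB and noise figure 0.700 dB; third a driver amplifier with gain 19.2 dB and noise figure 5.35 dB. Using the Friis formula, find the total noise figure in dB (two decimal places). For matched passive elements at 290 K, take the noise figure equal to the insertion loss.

Convert to linear (a loss of L dB is a gain of −L dB): F_i = 10^(NF_i/10), G_i = 10^(G_i,dB/10)
  Stage 1: F_1 = 10^(2.56/10) = 1.803, G_1 = 10^(−2.56/10) = 0.5546
  Stage 2: F_2 = 10^(0.700/10) = 1.175, G_2 = 10^(13.9/10) = 24.55
  Stage 3: F_3 = 10^(5.35/10) = 3.428, G_3 = 10^(19.2/10) = 83.18
Friis cascade:
  F = 1.803 + (1.175 − 1)/0.5546 + (3.428 − 1)/13.61 = 2.297
NF = 10 log₁₀(2.297) = 3.61 dB

3.61 dB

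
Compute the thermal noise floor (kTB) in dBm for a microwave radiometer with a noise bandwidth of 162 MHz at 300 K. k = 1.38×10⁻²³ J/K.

P_n = kTB = 1.38×10⁻²³ × 300 × 1.62×10⁸ = 6.71×10⁻¹³ W
In dBm: 10 log₁₀(6.71×10⁻¹³ / 10⁻³) = −91.7 dBm

−91.7 dBm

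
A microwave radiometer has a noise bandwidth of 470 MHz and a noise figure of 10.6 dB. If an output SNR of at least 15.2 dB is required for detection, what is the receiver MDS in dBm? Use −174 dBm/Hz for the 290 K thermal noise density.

−61.5 dBm

Sensitivity = −174 + 10 log₁₀(B) + NF + SNR_min
= −174 + 86.72 + 10.6 + 15.2
= −61.48 dBm → −61.5 dBm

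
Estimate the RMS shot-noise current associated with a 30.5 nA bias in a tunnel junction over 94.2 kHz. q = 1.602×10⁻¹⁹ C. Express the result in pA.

30.3 pA

I_n = √(2qI·B)
2qI·B = 2 × 1.602×10⁻¹⁹ × 3.05×10⁻⁸ × 9.42×10⁴ = 9.21×10⁻²² A²
I_n = √(9.21×10⁻²²) = 3.03×10⁻¹¹ A = 30.3 pA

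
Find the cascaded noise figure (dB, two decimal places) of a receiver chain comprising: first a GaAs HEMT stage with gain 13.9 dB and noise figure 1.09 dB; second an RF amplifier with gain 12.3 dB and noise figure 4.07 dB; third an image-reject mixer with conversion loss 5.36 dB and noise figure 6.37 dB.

1.32 dB

Convert to linear (a loss of L dB is a gain of −L dB): F_i = 10^(NF_i/10), G_i = 10^(G_i,dB/10)
  Stage 1: F_1 = 10^(1.09/10) = 1.285, G_1 = 10^(13.9/10) = 24.55
  Stage 2: F_2 = 10^(4.07/10) = 2.553, G_2 = 10^(12.3/10) = 16.98
  Stage 3: F_3 = 10^(6.37/10) = 4.335, G_3 = 10^(−5.36/10) = 0.2911
Friis cascade:
  F = 1.285 + (2.553 − 1)/24.55 + (4.335 − 1)/416.9 = 1.357
NF = 10 log₁₀(1.357) = 1.32 dB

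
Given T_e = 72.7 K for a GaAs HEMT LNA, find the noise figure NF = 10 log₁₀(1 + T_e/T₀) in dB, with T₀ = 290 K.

0.971 dB

F = 1 + T_e/T₀ = 1 + 72.7/290 = 1.25069
NF = 10 log₁₀(1.25069) = 0.971 dB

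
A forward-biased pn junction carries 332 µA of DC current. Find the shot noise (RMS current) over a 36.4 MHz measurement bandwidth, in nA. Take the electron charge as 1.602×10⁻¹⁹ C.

I_n = √(2qI·B)
2qI·B = 2 × 1.602×10⁻¹⁹ × 3.32×10⁻⁴ × 3.64×10⁷ = 3.87×10⁻¹⁵ A²
I_n = √(3.87×10⁻¹⁵) = 6.22×10⁻⁸ A = 62.2 nA

62.2 nA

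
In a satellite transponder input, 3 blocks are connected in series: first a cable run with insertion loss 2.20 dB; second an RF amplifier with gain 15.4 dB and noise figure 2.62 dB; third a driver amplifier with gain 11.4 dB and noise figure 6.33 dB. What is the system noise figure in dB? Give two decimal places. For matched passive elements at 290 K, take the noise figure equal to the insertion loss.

Convert to linear (a loss of L dB is a gain of −L dB): F_i = 10^(NF_i/10), G_i = 10^(G_i,dB/10)
  Stage 1: F_1 = 10^(2.20/10) = 1.660, G_1 = 10^(−2.20/10) = 0.6026
  Stage 2: F_2 = 10^(2.62/10) = 1.828, G_2 = 10^(15.4/10) = 34.67
  Stage 3: F_3 = 10^(6.33/10) = 4.295, G_3 = 10^(11.4/10) = 13.80
Friis cascade:
  F = 1.660 + (1.828 − 1)/0.6026 + (4.295 − 1)/20.89 = 3.192
NF = 10 log₁₀(3.192) = 5.04 dB

5.04 dB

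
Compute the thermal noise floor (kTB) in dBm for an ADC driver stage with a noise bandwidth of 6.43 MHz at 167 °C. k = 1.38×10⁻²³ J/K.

−104.1 dBm

T = 167 °C + 273.15 = 440.15 K
P_n = kTB = 1.38×10⁻²³ × 440.15 × 6.43×10⁶ = 3.91×10⁻¹⁴ W
In dBm: 10 log₁₀(3.91×10⁻¹⁴ / 10⁻³) = −104.1 dBm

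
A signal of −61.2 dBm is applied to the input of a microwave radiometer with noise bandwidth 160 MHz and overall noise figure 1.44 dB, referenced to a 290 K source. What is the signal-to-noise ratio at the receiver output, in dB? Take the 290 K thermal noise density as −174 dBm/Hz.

Noise floor: N = −174 + 10 log₁₀(B) + NF
10 log₁₀(1.60×10⁸) = 82.04 dB
N = −174 + 82.04 + 1.44 = −90.52 dBm
SNR = P_sig − N = −61.2 − (−90.52) = 29.32 dB → 29.3 dB

29.3 dB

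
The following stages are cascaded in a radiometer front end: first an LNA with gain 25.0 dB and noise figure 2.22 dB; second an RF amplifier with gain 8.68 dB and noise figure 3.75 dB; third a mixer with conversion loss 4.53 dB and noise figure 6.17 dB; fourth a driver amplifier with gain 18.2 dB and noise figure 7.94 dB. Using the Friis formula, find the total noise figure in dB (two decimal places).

2.25 dB

Convert to linear (a loss of L dB is a gain of −L dB): F_i = 10^(NF_i/10), G_i = 10^(G_i,dB/10)
  Stage 1: F_1 = 10^(2.22/10) = 1.667, G_1 = 10^(25.0/10) = 316.2
  Stage 2: F_2 = 10^(3.75/10) = 2.371, G_2 = 10^(8.68/10) = 7.379
  Stage 3: F_3 = 10^(6.17/10) = 4.140, G_3 = 10^(−4.53/10) = 0.3524
  Stage 4: F_4 = 10^(7.94/10) = 6.223, G_4 = 10^(18.2/10) = 66.07
Friis cascade:
  F = 1.667 + (2.371 − 1)/316.2 + (4.140 − 1)/2333 + (6.223 − 1)/822.2 = 1.679
NF = 10 log₁₀(1.679) = 2.25 dB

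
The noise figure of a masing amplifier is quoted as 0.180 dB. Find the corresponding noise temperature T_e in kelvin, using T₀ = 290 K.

F = 10^(0.180/10) = 1.04232
T_e = (F − 1)·T₀ = (1.04232 − 1) × 290 = 12.3 K

12.3 K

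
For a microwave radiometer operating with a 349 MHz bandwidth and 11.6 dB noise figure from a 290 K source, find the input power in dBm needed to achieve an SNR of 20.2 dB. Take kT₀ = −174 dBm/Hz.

−56.8 dBm

Sensitivity = −174 + 10 log₁₀(B) + NF + SNR_min
= −174 + 85.43 + 11.6 + 20.2
= −56.77 dBm → −56.8 dBm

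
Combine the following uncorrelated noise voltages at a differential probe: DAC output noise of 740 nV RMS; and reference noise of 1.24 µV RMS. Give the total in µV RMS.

Uncorrelated sources add in power (mean-square): V_tot = √(ΣV_i²)
V_tot = √[(7.40×10⁻⁷)² + (1.24×10⁻⁶)²] = 1.44×10⁻⁶ V = 1.44 µV

1.44 µV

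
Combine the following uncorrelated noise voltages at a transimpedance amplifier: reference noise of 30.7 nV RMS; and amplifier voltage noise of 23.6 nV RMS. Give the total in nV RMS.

Uncorrelated sources add in power (mean-square): V_tot = √(ΣV_i²)
V_tot = √[(3.07×10⁻⁸)² + (2.36×10⁻⁸)²] = 3.87×10⁻⁸ V = 38.7 nV

38.7 nV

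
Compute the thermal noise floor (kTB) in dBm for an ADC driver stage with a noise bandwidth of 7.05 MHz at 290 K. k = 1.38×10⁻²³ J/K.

P_n = kTB = 1.38×10⁻²³ × 290 × 7.05×10⁶ = 2.82×10⁻¹⁴ W
In dBm: 10 log₁₀(2.82×10⁻¹⁴ / 10⁻³) = −105.5 dBm

−105.5 dBm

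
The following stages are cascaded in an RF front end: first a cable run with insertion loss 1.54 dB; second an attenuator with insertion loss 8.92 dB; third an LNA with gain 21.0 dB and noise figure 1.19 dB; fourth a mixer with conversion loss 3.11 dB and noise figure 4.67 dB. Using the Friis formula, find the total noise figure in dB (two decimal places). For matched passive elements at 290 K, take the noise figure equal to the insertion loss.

11.70 dB

Convert to linear (a loss of L dB is a gain of −L dB): F_i = 10^(NF_i/10), G_i = 10^(G_i,dB/10)
  Stage 1: F_1 = 10^(1.54/10) = 1.426, G_1 = 10^(−1.54/10) = 0.7015
  Stage 2: F_2 = 10^(8.92/10) = 7.798, G_2 = 10^(−8.92/10) = 0.1282
  Stage 3: F_3 = 10^(1.19/10) = 1.315, G_3 = 10^(21.0/10) = 125.9
  Stage 4: F_4 = 10^(4.67/10) = 2.931, G_4 = 10^(−3.11/10) = 0.4887
Friis cascade:
  F = 1.426 + (7.798 − 1)/0.7015 + (1.315 − 1)/0.08995 + (2.931 − 1)/11.32 = 14.79
NF = 10 log₁₀(14.79) = 11.70 dB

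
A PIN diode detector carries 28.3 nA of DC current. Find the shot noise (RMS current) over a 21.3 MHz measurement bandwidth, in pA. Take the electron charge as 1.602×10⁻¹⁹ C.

439 pA

I_n = √(2qI·B)
2qI·B = 2 × 1.602×10⁻¹⁹ × 2.83×10⁻⁸ × 2.13×10⁷ = 1.93×10⁻¹⁹ A²
I_n = √(1.93×10⁻¹⁹) = 4.39×10⁻¹⁰ A = 439 pA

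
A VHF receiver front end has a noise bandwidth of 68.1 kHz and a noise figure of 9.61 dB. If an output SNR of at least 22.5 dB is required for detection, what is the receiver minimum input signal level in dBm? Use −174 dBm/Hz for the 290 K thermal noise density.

Sensitivity = −174 + 10 log₁₀(B) + NF + SNR_min
= −174 + 48.33 + 9.61 + 22.5
= −93.56 dBm → −93.6 dBm

−93.6 dBm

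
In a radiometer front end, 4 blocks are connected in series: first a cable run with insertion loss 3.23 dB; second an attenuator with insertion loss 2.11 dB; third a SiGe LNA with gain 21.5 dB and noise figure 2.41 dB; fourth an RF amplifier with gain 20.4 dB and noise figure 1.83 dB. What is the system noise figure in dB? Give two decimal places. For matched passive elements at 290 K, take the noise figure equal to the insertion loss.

7.76 dB

Convert to linear (a loss of L dB is a gain of −L dB): F_i = 10^(NF_i/10), G_i = 10^(G_i,dB/10)
  Stage 1: F_1 = 10^(3.23/10) = 2.104, G_1 = 10^(−3.23/10) = 0.4753
  Stage 2: F_2 = 10^(2.11/10) = 1.626, G_2 = 10^(−2.11/10) = 0.6152
  Stage 3: F_3 = 10^(2.41/10) = 1.742, G_3 = 10^(21.5/10) = 141.3
  Stage 4: F_4 = 10^(1.83/10) = 1.524, G_4 = 10^(20.4/10) = 109.6
Friis cascade:
  F = 2.104 + (1.626 − 1)/0.4753 + (1.742 − 1)/0.2924 + (1.524 − 1)/41.30 = 5.969
NF = 10 log₁₀(5.969) = 7.76 dB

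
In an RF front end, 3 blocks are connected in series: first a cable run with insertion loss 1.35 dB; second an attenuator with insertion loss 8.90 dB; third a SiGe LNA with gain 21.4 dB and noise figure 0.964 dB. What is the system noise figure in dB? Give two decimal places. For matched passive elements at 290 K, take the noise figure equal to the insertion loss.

Convert to linear (a loss of L dB is a gain of −L dB): F_i = 10^(NF_i/10), G_i = 10^(G_i,dB/10)
  Stage 1: F_1 = 10^(1.35/10) = 1.365, G_1 = 10^(−1.35/10) = 0.7328
  Stage 2: F_2 = 10^(8.90/10) = 7.762, G_2 = 10^(−8.90/10) = 0.1288
  Stage 3: F_3 = 10^(0.964/10) = 1.249, G_3 = 10^(21.4/10) = 138.0
Friis cascade:
  F = 1.365 + (7.762 − 1)/0.7328 + (1.249 − 1)/0.09441 = 13.23
NF = 10 log₁₀(13.23) = 11.21 dB

11.21 dB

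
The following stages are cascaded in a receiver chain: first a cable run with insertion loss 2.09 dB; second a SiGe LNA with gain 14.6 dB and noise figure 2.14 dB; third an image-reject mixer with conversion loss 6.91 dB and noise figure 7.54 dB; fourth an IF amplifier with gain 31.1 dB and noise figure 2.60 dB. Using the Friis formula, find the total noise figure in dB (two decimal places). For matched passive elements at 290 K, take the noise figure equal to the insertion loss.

Convert to linear (a loss of L dB is a gain of −L dB): F_i = 10^(NF_i/10), G_i = 10^(G_i,dB/10)
  Stage 1: F_1 = 10^(2.09/10) = 1.618, G_1 = 10^(−2.09/10) = 0.6180
  Stage 2: F_2 = 10^(2.14/10) = 1.637, G_2 = 10^(14.6/10) = 28.84
  Stage 3: F_3 = 10^(7.54/10) = 5.675, G_3 = 10^(−6.91/10) = 0.2037
  Stage 4: F_4 = 10^(2.60/10) = 1.820, G_4 = 10^(31.1/10) = 1288
Friis cascade:
  F = 1.618 + (1.637 − 1)/0.6180 + (5.675 − 1)/17.82 + (1.820 − 1)/3.631 = 3.137
NF = 10 log₁₀(3.137) = 4.96 dB

4.96 dB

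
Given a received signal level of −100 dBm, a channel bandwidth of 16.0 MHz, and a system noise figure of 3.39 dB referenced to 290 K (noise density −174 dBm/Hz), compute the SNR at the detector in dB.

−1.4 dB

Noise floor: N = −174 + 10 log₁₀(B) + NF
10 log₁₀(1.60×10⁷) = 72.04 dB
N = −174 + 72.04 + 3.39 = −98.57 dBm
SNR = P_sig − N = −100 − (−98.57) = −1.43 dB → −1.4 dB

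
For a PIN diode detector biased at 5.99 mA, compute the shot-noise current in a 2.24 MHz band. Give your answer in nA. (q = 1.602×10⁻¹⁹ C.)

I_n = √(2qI·B)
2qI·B = 2 × 1.602×10⁻¹⁹ × 5.99×10⁻³ × 2.24×10⁶ = 4.30×10⁻¹⁵ A²
I_n = √(4.30×10⁻¹⁵) = 6.56×10⁻⁸ A = 65.6 nA

65.6 nA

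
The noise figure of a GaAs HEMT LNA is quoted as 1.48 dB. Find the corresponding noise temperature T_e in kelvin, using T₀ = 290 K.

118 K

F = 10^(1.48/10) = 1.40605
T_e = (F − 1)·T₀ = (1.40605 − 1) × 290 = 118 K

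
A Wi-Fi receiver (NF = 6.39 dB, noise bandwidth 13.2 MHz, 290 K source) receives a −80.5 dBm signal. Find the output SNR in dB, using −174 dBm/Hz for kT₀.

15.9 dB

Noise floor: N = −174 + 10 log₁₀(B) + NF
10 log₁₀(1.32×10⁷) = 71.21 dB
N = −174 + 71.21 + 6.39 = −96.40 dBm
SNR = P_sig − N = −80.5 − (−96.40) = 15.90 dB → 15.9 dB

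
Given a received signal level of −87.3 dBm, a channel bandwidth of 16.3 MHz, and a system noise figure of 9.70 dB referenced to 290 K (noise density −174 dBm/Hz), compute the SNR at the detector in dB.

4.9 dB

Noise floor: N = −174 + 10 log₁₀(B) + NF
10 log₁₀(1.63×10⁷) = 72.12 dB
N = −174 + 72.12 + 9.70 = −92.18 dBm
SNR = P_sig − N = −87.3 − (−92.18) = 4.88 dB → 4.9 dB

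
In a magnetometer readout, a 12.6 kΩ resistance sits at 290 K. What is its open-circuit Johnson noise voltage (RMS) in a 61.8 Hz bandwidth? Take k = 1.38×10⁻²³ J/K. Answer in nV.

112 nV

V_n = √(4kTRB)
4kTRB = 4 × 1.38×10⁻²³ × 290 × 1.26×10⁴ × 6.18×10¹ = 1.25×10⁻¹⁴ V²
V_n = √(1.25×10⁻¹⁴) = 1.12×10⁻⁷ V = 112 nV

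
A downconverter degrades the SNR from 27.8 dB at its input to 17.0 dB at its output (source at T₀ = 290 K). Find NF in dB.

10.8 dB

NF (dB) = SNR_in(dB) − SNR_out(dB) when the source is at T₀
NF = 27.8 − 17.0 = 10.8 dB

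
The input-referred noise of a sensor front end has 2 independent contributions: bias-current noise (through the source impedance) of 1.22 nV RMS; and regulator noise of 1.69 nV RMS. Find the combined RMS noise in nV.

2.08 nV

Uncorrelated sources add in power (mean-square): V_tot = √(ΣV_i²)
V_tot = √[(1.22×10⁻⁹)² + (1.69×10⁻⁹)²] = 2.08×10⁻⁹ V = 2.08 nV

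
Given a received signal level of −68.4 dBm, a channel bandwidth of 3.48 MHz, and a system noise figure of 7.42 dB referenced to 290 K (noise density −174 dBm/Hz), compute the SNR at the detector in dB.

32.8 dB

Noise floor: N = −174 + 10 log₁₀(B) + NF
10 log₁₀(3.48×10⁶) = 65.42 dB
N = −174 + 65.42 + 7.42 = −101.16 dBm
SNR = P_sig − N = −68.4 − (−101.16) = 32.76 dB → 32.8 dB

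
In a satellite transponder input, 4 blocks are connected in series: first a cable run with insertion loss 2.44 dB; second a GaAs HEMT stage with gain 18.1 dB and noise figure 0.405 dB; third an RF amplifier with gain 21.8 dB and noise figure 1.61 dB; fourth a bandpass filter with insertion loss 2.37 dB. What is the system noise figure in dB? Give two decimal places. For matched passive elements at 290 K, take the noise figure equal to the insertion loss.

2.87 dB

Convert to linear (a loss of L dB is a gain of −L dB): F_i = 10^(NF_i/10), G_i = 10^(G_i,dB/10)
  Stage 1: F_1 = 10^(2.44/10) = 1.754, G_1 = 10^(−2.44/10) = 0.5702
  Stage 2: F_2 = 10^(0.405/10) = 1.098, G_2 = 10^(18.1/10) = 64.57
  Stage 3: F_3 = 10^(1.61/10) = 1.449, G_3 = 10^(21.8/10) = 151.4
  Stage 4: F_4 = 10^(2.37/10) = 1.726, G_4 = 10^(−2.37/10) = 0.5794
Friis cascade:
  F = 1.754 + (1.098 − 1)/0.5702 + (1.449 − 1)/36.81 + (1.726 − 1)/5572 = 1.938
NF = 10 log₁₀(1.938) = 2.87 dB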